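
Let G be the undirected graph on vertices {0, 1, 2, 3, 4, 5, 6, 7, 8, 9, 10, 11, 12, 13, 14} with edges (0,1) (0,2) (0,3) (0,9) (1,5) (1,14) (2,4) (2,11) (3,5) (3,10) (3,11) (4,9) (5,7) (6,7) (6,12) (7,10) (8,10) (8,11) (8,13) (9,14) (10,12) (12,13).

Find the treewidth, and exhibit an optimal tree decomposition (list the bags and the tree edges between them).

Treewidth 3.
One such decomposition:
Bags: B1 = {1, 4, 9, 14}  B2 = {0, 1, 4, 9}  B3 = {0, 1, 2, 4}  B4 = {0, 1, 2, 5}  B5 = {0, 2, 3, 5}  B6 = {2, 3, 5, 11}  B7 = {3, 5, 7, 11}  B8 = {3, 7, 10, 11}  B9 = {7, 8, 10, 11}  B10 = {6, 7, 8, 10}  B11 = {6, 8, 10, 12}  B12 = {6, 8, 12, 13}
Tree: B1–B2, B2–B3, B3–B4, B4–B5, B5–B6, B6–B7, B7–B8, B8–B9, B9–B10, B10–B11, B11–B12

Every bag has size at most 4, so the width is 4 − 1 = 3 and tw(G) ≤ 3. For the lower bound: the 4 vertex sets {4,9,14}, {1}, {0}, {2,3,5,11} are disjoint, each induces a connected subgraph, and every pair is joined by at least one edge of G. Contracting each set to a single vertex therefore yields K_{4} as a minor, and since treewidth is minor-monotone, tw(G) ≥ tw(K_{4}) = 3. Therefore the treewidth is 3.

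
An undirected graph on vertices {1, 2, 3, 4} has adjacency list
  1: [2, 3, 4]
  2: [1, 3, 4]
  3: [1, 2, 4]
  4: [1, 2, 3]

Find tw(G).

A width-3 tree decomposition is:
Bags: B1 = {1, 2, 3, 4}
Tree: (single bag)
With just one bag of size 4, the width is 4 − 1 = 3, so tw(G) ≤ 3. For the lower bound, the 4 vertices {1, 2, 3, 4} are pairwise adjacent, and any tree decomposition puts a clique entirely inside one bag — forcing width ≥ 3. Hence tw(G) = 3 exactly.

3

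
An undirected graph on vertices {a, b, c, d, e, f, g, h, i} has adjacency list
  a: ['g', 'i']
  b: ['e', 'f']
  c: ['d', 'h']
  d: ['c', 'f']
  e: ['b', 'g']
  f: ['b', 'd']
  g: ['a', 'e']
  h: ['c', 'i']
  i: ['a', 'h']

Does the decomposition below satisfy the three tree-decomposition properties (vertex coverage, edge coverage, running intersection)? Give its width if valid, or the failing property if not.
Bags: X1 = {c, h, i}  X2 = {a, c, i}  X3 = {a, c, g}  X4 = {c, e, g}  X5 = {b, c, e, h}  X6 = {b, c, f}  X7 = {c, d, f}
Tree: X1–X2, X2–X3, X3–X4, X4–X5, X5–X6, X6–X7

No — bags containing vertex h are not connected in the tree.

A tree decomposition must satisfy three properties: every vertex lies in some bag; for every edge, both endpoints lie together in some bag; and for every vertex, the bags containing it form a connected subtree. Here bags containing vertex h are not connected in the tree, so the decomposition is invalid.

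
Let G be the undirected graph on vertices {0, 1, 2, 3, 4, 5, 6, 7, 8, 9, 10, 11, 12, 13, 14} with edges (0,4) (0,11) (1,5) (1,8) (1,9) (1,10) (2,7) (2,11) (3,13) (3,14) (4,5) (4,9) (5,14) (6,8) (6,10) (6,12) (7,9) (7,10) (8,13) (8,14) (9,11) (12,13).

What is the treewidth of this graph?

A width-3 tree decomposition is:
Bags: B1 = {0, 2, 4, 11}  B2 = {2, 4, 9, 11}  B3 = {2, 4, 7, 9}  B4 = {4, 5, 7, 9}  B5 = {1, 5, 7, 9}  B6 = {1, 5, 7, 10}  B7 = {1, 5, 10, 14}  B8 = {1, 8, 10, 14}  B9 = {6, 8, 10, 14}  B10 = {3, 6, 8, 14}  B11 = {3, 6, 8, 13}  B12 = {3, 6, 12, 13}
Tree: B1–B2, B2–B3, B3–B4, B4–B5, B5–B6, B6–B7, B7–B8, B8–B9, B9–B10, B10–B11, B11–B12
Each bag holds 4 vertices, so the decomposition has width 3, which upper-bounds the treewidth. For the lower bound: the 4 vertex sets {0,2,11}, {4}, {9}, {1,5,7,10} are disjoint, each induces a connected subgraph, and every pair is joined by at least one edge of G. Contracting each set to a single vertex therefore yields K_{4} as a minor, and since treewidth is minor-monotone, tw(G) ≥ tw(K_{4}) = 3. Hence tw(G) = 3 exactly.

3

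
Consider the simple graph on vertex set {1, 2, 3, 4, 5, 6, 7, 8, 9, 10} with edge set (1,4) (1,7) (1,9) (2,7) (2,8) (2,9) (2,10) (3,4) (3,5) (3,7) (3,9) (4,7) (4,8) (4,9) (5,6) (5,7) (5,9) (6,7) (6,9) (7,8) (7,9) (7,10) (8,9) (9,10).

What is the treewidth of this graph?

A width-3 tree decomposition is:
Bags: B1 = {3, 4, 7, 9}  B2 = {3, 5, 7, 9}  B3 = {4, 7, 8, 9}  B4 = {1, 4, 7, 9}  B5 = {5, 6, 7, 9}  B6 = {2, 7, 8, 9}  B7 = {2, 7, 9, 10}
Tree: B1–B2, B1–B3, B3–B4, B2–B5, B3–B6, B6–B7
Each bag holds 4 vertices, so the decomposition has width 3, which upper-bounds the treewidth. For the lower bound, the 4 vertices {2, 7, 8, 9} are pairwise adjacent, and any tree decomposition puts a clique entirely inside one bag — forcing width ≥ 3. Therefore the treewidth is 3.

3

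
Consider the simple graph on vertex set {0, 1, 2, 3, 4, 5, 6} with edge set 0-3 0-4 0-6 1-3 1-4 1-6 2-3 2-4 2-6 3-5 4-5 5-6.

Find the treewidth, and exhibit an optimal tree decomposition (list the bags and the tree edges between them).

Treewidth 3.
One such decomposition:
Bags: B1 = {3, 4, 5, 6}  B2 = {0, 3, 4, 6}  B3 = {1, 3, 4, 6}  B4 = {2, 3, 4, 6}
Tree: B1–B2, B2–B3, B3–B4

The largest bag has 4 vertices, giving width 3; this decomposition certifies tw(G) ≤ 3. For the lower bound: the 4 vertex sets {5,6}, {0,3}, {4}, {1} are disjoint, each induces a connected subgraph, and every pair is joined by at least one edge of G. Contracting each set to a single vertex therefore yields K_{4} as a minor, and since treewidth is minor-monotone, tw(G) ≥ tw(K_{4}) = 3. Therefore the treewidth is 3.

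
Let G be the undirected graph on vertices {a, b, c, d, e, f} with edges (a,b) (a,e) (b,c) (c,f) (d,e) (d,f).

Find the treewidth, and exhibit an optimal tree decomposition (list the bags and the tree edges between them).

Each bag holds 3 vertices, so the decomposition has width 2, which upper-bounds the treewidth. Since d–f–c–b–a–e–d is a cycle in G, G is not acyclic. Forests are exactly the graphs of treewidth ≤ 1, so tw(G) ≥ 2. Therefore the treewidth is 2.

Treewidth 2.
Bags: B1 = {c, d, f}  B2 = {b, c, d}  B3 = {a, b, d}  B4 = {a, d, e}
Tree: B1–B2, B2–B3, B3–B4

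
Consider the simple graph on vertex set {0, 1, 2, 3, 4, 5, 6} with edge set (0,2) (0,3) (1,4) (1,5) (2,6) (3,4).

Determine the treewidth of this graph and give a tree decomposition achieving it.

Treewidth 1.
Bags: B1 = {1, 5}  B2 = {1, 4}  B3 = {3, 4}  B4 = {0, 3}  B5 = {0, 2}  B6 = {2, 6}
Tree: B1–B2, B2–B3, B3–B4, B4–B5, B5–B6

Each bag holds 2 vertices, so the decomposition has width 1, which upper-bounds the treewidth. G has an edge, so its treewidth is at least 1. Hence tw(G) = 1 exactly.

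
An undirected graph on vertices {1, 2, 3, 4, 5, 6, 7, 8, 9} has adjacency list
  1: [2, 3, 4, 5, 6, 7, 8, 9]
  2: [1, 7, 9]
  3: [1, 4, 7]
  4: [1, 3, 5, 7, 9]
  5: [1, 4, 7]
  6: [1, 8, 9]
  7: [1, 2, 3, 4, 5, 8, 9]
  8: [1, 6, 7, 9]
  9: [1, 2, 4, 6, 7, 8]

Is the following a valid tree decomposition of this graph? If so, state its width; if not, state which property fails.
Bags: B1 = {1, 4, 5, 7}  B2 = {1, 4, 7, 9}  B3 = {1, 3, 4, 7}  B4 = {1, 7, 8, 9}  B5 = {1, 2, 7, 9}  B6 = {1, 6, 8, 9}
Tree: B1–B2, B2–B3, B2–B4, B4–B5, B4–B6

Yes; width 3.

Vertex coverage: the bags together contain {1, 2, 3, 4, 5, 6, 7, 8, 9}, the full vertex set. Edge coverage: each edge of G has both endpoints in at least one bag. Running intersection: for every vertex, the bags containing it form a connected subtree. All three properties hold, so this is a valid tree decomposition of width max|bag| − 1 = 3, and hence tw(G) ≤ 3.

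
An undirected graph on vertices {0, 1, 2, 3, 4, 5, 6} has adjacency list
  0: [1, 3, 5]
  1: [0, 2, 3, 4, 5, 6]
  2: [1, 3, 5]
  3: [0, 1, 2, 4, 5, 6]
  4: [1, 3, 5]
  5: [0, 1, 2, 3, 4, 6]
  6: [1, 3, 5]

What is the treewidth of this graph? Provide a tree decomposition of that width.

Every bag has size at most 4, so the width is 4 − 1 = 3 and tw(G) ≤ 3. For the lower bound, the 4 vertices {0, 1, 3, 5} are pairwise adjacent, and any tree decomposition puts a clique entirely inside one bag — forcing width ≥ 3. The upper and lower bounds meet at 3, so that is the treewidth.

Treewidth 3.
Bags: B1 = {1, 3, 5, 6}  B2 = {0, 1, 3, 5}  B3 = {1, 3, 4, 5}  B4 = {1, 2, 3, 5}
Tree: B1–B2, B1–B3, B2–B4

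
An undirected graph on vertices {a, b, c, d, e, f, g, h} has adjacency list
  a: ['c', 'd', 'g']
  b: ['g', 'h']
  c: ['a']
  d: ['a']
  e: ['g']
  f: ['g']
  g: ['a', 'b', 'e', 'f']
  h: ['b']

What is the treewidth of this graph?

1

A width-1 tree decomposition is:
Bags: B1 = {a, g}  B2 = {e, g}  B3 = {b, g}  B4 = {b, h}  B5 = {a, c}  B6 = {a, d}  B7 = {f, g}
Tree: B1–B2, B1–B3, B3–B4, B1–B5, B1–B6, B2–B7
Each bag holds 2 vertices, so the decomposition has width 1, which upper-bounds the treewidth. Since G has at least one edge (e.g. g–a), it is not an edgeless graph, so tw(G) ≥ 1. The upper and lower bounds meet at 1, so that is the treewidth.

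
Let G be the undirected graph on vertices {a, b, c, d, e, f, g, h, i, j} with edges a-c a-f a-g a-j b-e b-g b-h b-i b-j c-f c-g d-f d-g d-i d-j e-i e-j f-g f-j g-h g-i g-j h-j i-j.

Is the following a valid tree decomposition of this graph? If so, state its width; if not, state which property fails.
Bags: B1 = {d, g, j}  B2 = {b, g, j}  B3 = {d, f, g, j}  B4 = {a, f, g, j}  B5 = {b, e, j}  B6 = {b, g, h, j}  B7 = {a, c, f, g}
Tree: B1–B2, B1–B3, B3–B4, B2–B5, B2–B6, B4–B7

A tree decomposition must satisfy three properties: every vertex lies in some bag; for every edge, both endpoints lie together in some bag; and for every vertex, the bags containing it form a connected subtree. Here vertex i appears in no bag, so the decomposition is invalid.

No — vertex i appears in no bag.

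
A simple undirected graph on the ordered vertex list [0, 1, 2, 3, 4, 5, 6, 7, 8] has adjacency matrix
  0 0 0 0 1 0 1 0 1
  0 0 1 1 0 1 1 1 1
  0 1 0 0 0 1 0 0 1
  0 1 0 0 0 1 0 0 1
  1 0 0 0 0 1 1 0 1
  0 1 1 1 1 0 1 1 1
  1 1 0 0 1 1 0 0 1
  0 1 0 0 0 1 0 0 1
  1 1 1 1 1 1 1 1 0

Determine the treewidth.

3

A width-3 tree decomposition is:
Bags: B1 = {1, 2, 5, 8}  B2 = {1, 5, 6, 8}  B3 = {4, 5, 6, 8}  B4 = {1, 5, 7, 8}  B5 = {0, 4, 6, 8}  B6 = {1, 3, 5, 8}
Tree: B1–B2, B2–B3, B2–B4, B3–B5, B4–B6
Every bag has size at most 4, so the width is 4 − 1 = 3 and tw(G) ≤ 3. Conversely, {0, 4, 6, 8} is a clique of size 4, and the vertices of any clique must share a bag in every tree decomposition; so some bag has ≥ 4 vertices and tw(G) ≥ 3. Hence tw(G) = 3 exactly.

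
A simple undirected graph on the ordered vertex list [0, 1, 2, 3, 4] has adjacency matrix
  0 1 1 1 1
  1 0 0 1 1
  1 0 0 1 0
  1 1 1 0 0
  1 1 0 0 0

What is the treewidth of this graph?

A width-2 tree decomposition is:
Bags: B1 = {0, 1, 4}  B2 = {0, 1, 3}  B3 = {0, 2, 3}
Tree: B1–B2, B2–B3
Each bag holds 3 vertices, so the decomposition has width 2, which upper-bounds the treewidth. Conversely, {0, 1, 3} is a clique of size 3, and the vertices of any clique must share a bag in every tree decomposition; so some bag has ≥ 3 vertices and tw(G) ≥ 2. Combining the bounds, tw(G) = 2.

2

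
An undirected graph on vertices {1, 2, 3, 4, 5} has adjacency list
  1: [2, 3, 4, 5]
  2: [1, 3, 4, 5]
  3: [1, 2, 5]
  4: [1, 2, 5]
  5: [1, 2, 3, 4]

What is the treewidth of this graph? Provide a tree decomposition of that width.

Treewidth 3.
Bags: B1 = {1, 2, 4, 5}  B2 = {1, 2, 3, 5}
Tree: B1–B2

The largest bag has 4 vertices, giving width 3; this decomposition certifies tw(G) ≤ 3. Conversely, {1, 2, 3, 5} is a clique of size 4, and the vertices of any clique must share a bag in every tree decomposition; so some bag has ≥ 4 vertices and tw(G) ≥ 3. The upper and lower bounds meet at 3, so that is the treewidth.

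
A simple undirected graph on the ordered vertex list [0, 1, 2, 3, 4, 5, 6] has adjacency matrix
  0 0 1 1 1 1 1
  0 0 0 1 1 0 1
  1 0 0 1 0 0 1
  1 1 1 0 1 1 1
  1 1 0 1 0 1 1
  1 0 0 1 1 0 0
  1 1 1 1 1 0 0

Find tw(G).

A width-3 tree decomposition is:
Bags: B1 = {0, 2, 3, 6}  B2 = {0, 3, 4, 6}  B3 = {0, 3, 4, 5}  B4 = {1, 3, 4, 6}
Tree: B1–B2, B2–B3, B2–B4
Every bag has size at most 4, so the width is 4 − 1 = 3 and tw(G) ≤ 3. On the other hand G contains the 4-clique {0, 2, 3, 6}. A clique must lie in a single bag of any decomposition, so no decomposition can have width below 3. Therefore the treewidth is 3.

3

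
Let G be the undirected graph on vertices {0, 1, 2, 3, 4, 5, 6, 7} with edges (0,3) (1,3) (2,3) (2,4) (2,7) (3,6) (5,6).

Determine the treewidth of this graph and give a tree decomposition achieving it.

Treewidth 1.
One such decomposition:
Bags: B1 = {2, 4}  B2 = {2, 3}  B3 = {3, 6}  B4 = {1, 3}  B5 = {0, 3}  B6 = {5, 6}  B7 = {2, 7}
Tree: B1–B2, B2–B3, B3–B4, B4–B5, B3–B6, B1–B7

Each bag holds 2 vertices, so the decomposition has width 1, which upper-bounds the treewidth. G has an edge, so its treewidth is at least 1. The upper and lower bounds meet at 1, so that is the treewidth.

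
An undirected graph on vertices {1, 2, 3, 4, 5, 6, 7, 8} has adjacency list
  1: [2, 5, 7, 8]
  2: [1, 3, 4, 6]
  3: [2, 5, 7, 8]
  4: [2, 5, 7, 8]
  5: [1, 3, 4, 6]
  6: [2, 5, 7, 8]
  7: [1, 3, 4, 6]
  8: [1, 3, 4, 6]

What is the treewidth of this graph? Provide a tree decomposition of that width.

The largest bag has 5 vertices, giving width 4; this decomposition certifies tw(G) ≤ 4. For the lower bound: the 5 vertex sets {1,2}, {6,8}, {4,7}, {3}, {5} are disjoint, each induces a connected subgraph, and every pair is joined by at least one edge of G. Contracting each set to a single vertex therefore yields K_{5} as a minor, and since treewidth is minor-monotone, tw(G) ≥ tw(K_{5}) = 4. The upper and lower bounds meet at 4, so that is the treewidth.

Treewidth 4.
Bags: B1 = {1, 2, 3, 4, 6}  B2 = {1, 3, 4, 6, 8}  B3 = {1, 3, 4, 6, 7}  B4 = {1, 3, 4, 5, 6}
Tree: B1–B2, B2–B3, B3–B4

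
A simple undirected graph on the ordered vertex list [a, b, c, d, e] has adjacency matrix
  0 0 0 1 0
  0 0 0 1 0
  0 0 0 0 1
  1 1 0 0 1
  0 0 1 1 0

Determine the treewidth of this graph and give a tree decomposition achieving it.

Every bag has size at most 2, so the width is 2 − 1 = 1 and tw(G) ≤ 1. Any graph with an edge has treewidth ≥ 1, and G has the edge e–d. Therefore the treewidth is 1.

Treewidth 1.
One such decomposition:
Bags: B1 = {d, e}  B2 = {a, d}  B3 = {c, e}  B4 = {b, d}
Tree: B1–B2, B1–B3, B1–B4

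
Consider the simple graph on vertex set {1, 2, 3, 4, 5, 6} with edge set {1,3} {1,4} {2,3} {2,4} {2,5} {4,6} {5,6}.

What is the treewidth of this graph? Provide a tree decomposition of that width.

The largest bag has 3 vertices, giving width 2; this decomposition certifies tw(G) ≤ 2. For the lower bound, G contains the cycle 3–1–4–2–3, so G is not a forest; only forests have treewidth ≤ 1, hence tw(G) ≥ 2. The upper and lower bounds meet at 2, so that is the treewidth.

Treewidth 2.
One such decomposition:
Bags: B1 = {1, 2, 3}  B2 = {1, 2, 4}  B3 = {2, 4, 5}  B4 = {4, 5, 6}
Tree: B1–B2, B2–B3, B3–B4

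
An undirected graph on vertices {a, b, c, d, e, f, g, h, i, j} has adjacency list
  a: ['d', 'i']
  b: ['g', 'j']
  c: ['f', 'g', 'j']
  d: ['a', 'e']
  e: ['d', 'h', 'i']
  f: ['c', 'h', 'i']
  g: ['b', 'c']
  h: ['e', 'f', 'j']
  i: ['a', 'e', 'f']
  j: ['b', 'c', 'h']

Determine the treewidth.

2

A width-2 tree decomposition is:
Bags: B1 = {b, c, g}  B2 = {b, c, j}  B3 = {c, f, j}  B4 = {f, h, j}  B5 = {f, h, i}  B6 = {e, h, i}  B7 = {a, e, i}  B8 = {a, d, e}
Tree: B1–B2, B2–B3, B3–B4, B4–B5, B5–B6, B6–B7, B7–B8
The largest bag has 3 vertices, giving width 2; this decomposition certifies tw(G) ≤ 2. Since g–b–j–c–g is a cycle in G, G is not acyclic. Forests are exactly the graphs of treewidth ≤ 1, so tw(G) ≥ 2. Combining the bounds, tw(G) = 2.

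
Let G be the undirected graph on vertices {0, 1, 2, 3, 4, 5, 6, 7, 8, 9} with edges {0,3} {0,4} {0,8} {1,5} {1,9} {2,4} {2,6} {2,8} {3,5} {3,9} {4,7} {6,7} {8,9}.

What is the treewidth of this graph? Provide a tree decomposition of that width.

Every bag has size at most 3, so the width is 3 − 1 = 2 and tw(G) ≤ 2. Since 7–6–2–4–7 is a cycle in G, G is not acyclic. Forests are exactly the graphs of treewidth ≤ 1, so tw(G) ≥ 2. Therefore the treewidth is 2.

Treewidth 2.
One optimal decomposition is:
Bags: B1 = {4, 6, 7}  B2 = {2, 4, 6}  B3 = {0, 2, 4}  B4 = {0, 2, 8}  B5 = {0, 3, 8}  B6 = {3, 8, 9}  B7 = {3, 5, 9}  B8 = {1, 5, 9}
Tree: B1–B2, B2–B3, B3–B4, B4–B5, B5–B6, B6–B7, B7–B8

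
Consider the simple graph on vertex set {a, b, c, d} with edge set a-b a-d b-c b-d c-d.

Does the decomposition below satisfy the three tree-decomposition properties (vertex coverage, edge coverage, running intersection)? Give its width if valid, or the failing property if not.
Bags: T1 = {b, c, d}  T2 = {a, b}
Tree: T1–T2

No — edge (d,a) lies in no bag.

A tree decomposition must satisfy three properties: every vertex lies in some bag; for every edge, both endpoints lie together in some bag; and for every vertex, the bags containing it form a connected subtree. Here edge (d,a) lies in no bag, so the decomposition is invalid.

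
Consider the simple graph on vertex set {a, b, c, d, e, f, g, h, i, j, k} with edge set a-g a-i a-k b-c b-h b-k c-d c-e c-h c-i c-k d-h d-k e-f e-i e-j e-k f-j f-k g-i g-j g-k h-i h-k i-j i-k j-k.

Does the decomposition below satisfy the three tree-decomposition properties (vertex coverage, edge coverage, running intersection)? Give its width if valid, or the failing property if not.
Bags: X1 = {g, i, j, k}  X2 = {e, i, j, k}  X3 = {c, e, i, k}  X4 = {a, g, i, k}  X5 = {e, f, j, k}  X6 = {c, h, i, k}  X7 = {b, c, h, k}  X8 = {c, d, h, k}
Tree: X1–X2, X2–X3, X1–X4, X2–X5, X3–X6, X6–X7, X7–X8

Yes; width 3.

Every vertex of G appears in some bag (union = {a, b, c, d, e, f, g, h, i, j, k}); every edge is covered by a bag; and for each vertex v the set of bags containing v is connected in the bag tree. The decomposition is therefore valid. The largest bag has 4 vertices, so the width is 3.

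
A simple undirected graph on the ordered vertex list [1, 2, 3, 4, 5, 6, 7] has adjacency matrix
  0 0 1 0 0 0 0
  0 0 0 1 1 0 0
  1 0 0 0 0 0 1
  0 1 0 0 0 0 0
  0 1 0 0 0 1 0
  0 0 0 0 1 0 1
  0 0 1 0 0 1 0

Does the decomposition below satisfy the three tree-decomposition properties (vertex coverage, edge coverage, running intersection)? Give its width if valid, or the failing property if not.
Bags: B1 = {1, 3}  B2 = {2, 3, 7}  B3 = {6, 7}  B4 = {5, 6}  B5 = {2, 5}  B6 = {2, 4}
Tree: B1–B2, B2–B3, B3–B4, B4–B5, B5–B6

No — bags containing vertex 2 are not connected in the tree.

A tree decomposition must satisfy three properties: every vertex lies in some bag; for every edge, both endpoints lie together in some bag; and for every vertex, the bags containing it form a connected subtree. Here bags containing vertex 2 are not connected in the tree, so the decomposition is invalid.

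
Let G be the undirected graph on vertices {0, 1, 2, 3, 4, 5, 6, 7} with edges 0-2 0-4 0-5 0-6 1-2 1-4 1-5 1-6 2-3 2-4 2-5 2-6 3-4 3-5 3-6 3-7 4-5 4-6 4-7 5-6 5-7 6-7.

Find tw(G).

A width-4 tree decomposition is:
Bags: B1 = {1, 2, 4, 5, 6}  B2 = {2, 3, 4, 5, 6}  B3 = {0, 2, 4, 5, 6}  B4 = {3, 4, 5, 6, 7}
Tree: B1–B2, B2–B3, B2–B4
The largest bag has 5 vertices, giving width 4; this decomposition certifies tw(G) ≤ 4. Conversely, {0, 2, 4, 5, 6} is a clique of size 5, and the vertices of any clique must share a bag in every tree decomposition; so some bag has ≥ 5 vertices and tw(G) ≥ 4. Hence tw(G) = 4 exactly.

4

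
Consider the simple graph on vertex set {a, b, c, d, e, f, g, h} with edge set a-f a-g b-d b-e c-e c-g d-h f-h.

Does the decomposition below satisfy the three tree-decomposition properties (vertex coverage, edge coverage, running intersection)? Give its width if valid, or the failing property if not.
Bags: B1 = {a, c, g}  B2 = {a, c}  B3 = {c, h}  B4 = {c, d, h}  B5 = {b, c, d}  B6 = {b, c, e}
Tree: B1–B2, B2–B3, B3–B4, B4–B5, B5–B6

No — vertex f appears in no bag.

A tree decomposition must satisfy three properties: every vertex lies in some bag; for every edge, both endpoints lie together in some bag; and for every vertex, the bags containing it form a connected subtree. Here vertex f appears in no bag, so the decomposition is invalid.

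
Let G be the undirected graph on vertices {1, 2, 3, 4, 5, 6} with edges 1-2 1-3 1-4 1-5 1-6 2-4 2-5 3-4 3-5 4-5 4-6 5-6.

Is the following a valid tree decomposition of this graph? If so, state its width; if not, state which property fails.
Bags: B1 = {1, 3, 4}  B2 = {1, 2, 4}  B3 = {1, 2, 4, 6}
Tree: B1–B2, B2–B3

No — vertex 5 appears in no bag.

A tree decomposition must satisfy three properties: every vertex lies in some bag; for every edge, both endpoints lie together in some bag; and for every vertex, the bags containing it form a connected subtree. Here vertex 5 appears in no bag, so the decomposition is invalid.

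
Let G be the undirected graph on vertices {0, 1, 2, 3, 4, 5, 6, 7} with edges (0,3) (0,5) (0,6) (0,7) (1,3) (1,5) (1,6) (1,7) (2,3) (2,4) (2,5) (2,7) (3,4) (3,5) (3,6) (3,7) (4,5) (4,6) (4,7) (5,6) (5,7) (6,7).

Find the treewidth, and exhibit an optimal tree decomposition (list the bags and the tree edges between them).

The largest bag has 5 vertices, giving width 4; this decomposition certifies tw(G) ≤ 4. For the lower bound, the 5 vertices {2, 3, 4, 5, 7} are pairwise adjacent, and any tree decomposition puts a clique entirely inside one bag — forcing width ≥ 4. The upper and lower bounds meet at 4, so that is the treewidth.

Treewidth 4.
One such decomposition:
Bags: B1 = {2, 3, 4, 5, 7}  B2 = {3, 4, 5, 6, 7}  B3 = {0, 3, 5, 6, 7}  B4 = {1, 3, 5, 6, 7}
Tree: B1–B2, B2–B3, B3–B4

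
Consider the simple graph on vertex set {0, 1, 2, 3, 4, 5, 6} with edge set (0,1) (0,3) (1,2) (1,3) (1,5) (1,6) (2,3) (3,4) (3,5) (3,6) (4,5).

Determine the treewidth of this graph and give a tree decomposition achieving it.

The largest bag has 3 vertices, giving width 2; this decomposition certifies tw(G) ≤ 2. For the lower bound, the 3 vertices {0, 1, 3} are pairwise adjacent, and any tree decomposition puts a clique entirely inside one bag — forcing width ≥ 2. Hence tw(G) = 2 exactly.

Treewidth 2.
One optimal decomposition is:
Bags: B1 = {0, 1, 3}  B2 = {1, 2, 3}  B3 = {1, 3, 5}  B4 = {3, 4, 5}  B5 = {1, 3, 6}
Tree: B1–B2, B1–B3, B3–B4, B3–B5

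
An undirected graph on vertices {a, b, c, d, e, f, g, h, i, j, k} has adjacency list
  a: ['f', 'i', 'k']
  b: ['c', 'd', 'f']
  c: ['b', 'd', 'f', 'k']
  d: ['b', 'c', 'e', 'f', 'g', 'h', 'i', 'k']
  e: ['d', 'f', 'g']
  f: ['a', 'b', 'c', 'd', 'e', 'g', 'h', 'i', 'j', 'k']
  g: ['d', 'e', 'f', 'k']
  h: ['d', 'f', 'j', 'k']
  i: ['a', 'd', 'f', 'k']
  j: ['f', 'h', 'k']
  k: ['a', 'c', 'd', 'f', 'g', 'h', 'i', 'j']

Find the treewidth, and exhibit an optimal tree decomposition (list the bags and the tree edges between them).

Every bag has size at most 4, so the width is 4 − 1 = 3 and tw(G) ≤ 3. Conversely, {d, e, f, g} is a clique of size 4, and the vertices of any clique must share a bag in every tree decomposition; so some bag has ≥ 4 vertices and tw(G) ≥ 3. The upper and lower bounds meet at 3, so that is the treewidth.

Treewidth 3.
Bags: B1 = {d, f, h, k}  B2 = {d, f, i, k}  B3 = {f, h, j, k}  B4 = {a, f, i, k}  B5 = {d, f, g, k}  B6 = {d, e, f, g}  B7 = {c, d, f, k}  B8 = {b, c, d, f}
Tree: B1–B2, B1–B3, B2–B4, B1–B5, B5–B6, B2–B7, B7–B8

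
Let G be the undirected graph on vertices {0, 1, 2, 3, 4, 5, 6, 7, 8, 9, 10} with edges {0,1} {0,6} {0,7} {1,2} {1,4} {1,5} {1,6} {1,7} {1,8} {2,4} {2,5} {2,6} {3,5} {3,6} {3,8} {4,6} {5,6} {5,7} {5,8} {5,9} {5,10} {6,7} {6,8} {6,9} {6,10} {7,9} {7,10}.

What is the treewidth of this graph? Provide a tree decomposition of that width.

Treewidth 3.
Bags: B1 = {1, 2, 5, 6}  B2 = {1, 5, 6, 7}  B3 = {1, 5, 6, 8}  B4 = {1, 2, 4, 6}  B5 = {0, 1, 6, 7}  B6 = {5, 6, 7, 10}  B7 = {3, 5, 6, 8}  B8 = {5, 6, 7, 9}
Tree: B1–B2, B2–B3, B1–B4, B2–B5, B2–B6, B3–B7, B6–B8

The largest bag has 4 vertices, giving width 3; this decomposition certifies tw(G) ≤ 3. On the other hand G contains the 4-clique {0, 1, 6, 7}. A clique must lie in a single bag of any decomposition, so no decomposition can have width below 3. Hence tw(G) = 3 exactly.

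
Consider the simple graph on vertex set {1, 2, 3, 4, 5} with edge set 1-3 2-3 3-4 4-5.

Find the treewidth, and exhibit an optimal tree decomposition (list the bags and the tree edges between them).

The largest bag has 2 vertices, giving width 1; this decomposition certifies tw(G) ≤ 1. Any graph with an edge has treewidth ≥ 1, and G has the edge 5–4. Combining the bounds, tw(G) = 1.

Treewidth 1.
One such decomposition:
Bags: B1 = {4, 5}  B2 = {3, 4}  B3 = {1, 3}  B4 = {2, 3}
Tree: B1–B2, B2–B3, B2–B4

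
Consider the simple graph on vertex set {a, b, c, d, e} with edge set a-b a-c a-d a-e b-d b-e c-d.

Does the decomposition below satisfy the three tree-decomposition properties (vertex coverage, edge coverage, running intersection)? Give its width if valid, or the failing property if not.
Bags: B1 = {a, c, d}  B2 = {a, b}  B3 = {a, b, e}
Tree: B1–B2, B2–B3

A tree decomposition must satisfy three properties: every vertex lies in some bag; for every edge, both endpoints lie together in some bag; and for every vertex, the bags containing it form a connected subtree. Here edge (d,b) lies in no bag, so the decomposition is invalid.

No — edge (d,b) lies in no bag.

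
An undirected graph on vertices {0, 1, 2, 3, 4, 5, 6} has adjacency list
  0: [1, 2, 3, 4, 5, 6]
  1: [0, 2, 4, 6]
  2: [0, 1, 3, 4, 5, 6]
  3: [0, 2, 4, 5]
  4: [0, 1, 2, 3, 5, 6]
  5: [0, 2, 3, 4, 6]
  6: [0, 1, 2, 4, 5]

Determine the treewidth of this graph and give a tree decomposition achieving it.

Treewidth 4.
One such decomposition:
Bags: B1 = {0, 2, 3, 4, 5}  B2 = {0, 2, 4, 5, 6}  B3 = {0, 1, 2, 4, 6}
Tree: B1–B2, B2–B3

Every bag has size at most 5, so the width is 5 − 1 = 4 and tw(G) ≤ 4. On the other hand G contains the 5-clique {0, 1, 2, 4, 6}. A clique must lie in a single bag of any decomposition, so no decomposition can have width below 4. Therefore the treewidth is 4.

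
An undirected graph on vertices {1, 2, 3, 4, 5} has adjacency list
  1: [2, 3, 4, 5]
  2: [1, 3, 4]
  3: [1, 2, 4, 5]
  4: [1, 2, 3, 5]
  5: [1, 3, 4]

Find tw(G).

A width-3 tree decomposition is:
Bags: B1 = {1, 3, 4, 5}  B2 = {1, 2, 3, 4}
Tree: B1–B2
Every bag has size at most 4, so the width is 4 − 1 = 3 and tw(G) ≤ 3. Conversely, {1, 2, 3, 4} is a clique of size 4, and the vertices of any clique must share a bag in every tree decomposition; so some bag has ≥ 4 vertices and tw(G) ≥ 3. The upper and lower bounds meet at 3, so that is the treewidth.

3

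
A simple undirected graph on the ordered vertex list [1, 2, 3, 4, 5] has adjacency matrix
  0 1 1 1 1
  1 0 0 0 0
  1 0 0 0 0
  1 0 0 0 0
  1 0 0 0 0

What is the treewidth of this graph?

A width-1 tree decomposition is:
Bags: B1 = {1, 4}  B2 = {1, 3}  B3 = {1, 5}  B4 = {1, 2}
Tree: B1–B2, B1–B3, B2–B4
Each bag holds 2 vertices, so the decomposition has width 1, which upper-bounds the treewidth. G has an edge, so its treewidth is at least 1. Combining the bounds, tw(G) = 1.

1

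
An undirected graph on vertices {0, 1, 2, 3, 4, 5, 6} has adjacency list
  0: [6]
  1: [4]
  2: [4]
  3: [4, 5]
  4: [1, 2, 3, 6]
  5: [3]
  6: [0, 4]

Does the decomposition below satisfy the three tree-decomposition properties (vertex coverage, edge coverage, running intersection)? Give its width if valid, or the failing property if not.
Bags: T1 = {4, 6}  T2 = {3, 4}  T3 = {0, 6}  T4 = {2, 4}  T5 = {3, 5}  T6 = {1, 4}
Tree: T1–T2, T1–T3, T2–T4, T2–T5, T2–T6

Yes; width 1.

Vertex coverage: the bags together contain {0, 1, 2, 3, 4, 5, 6}, the full vertex set. Edge coverage: each edge of G has both endpoints in at least one bag. Running intersection: for every vertex, the bags containing it form a connected subtree. All three properties hold, so this is a valid tree decomposition of width max|bag| − 1 = 1, and hence tw(G) ≤ 1.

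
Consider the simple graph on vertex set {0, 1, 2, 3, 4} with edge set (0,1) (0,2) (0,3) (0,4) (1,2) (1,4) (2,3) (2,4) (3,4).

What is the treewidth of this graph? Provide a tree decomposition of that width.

Every bag has size at most 4, so the width is 4 − 1 = 3 and tw(G) ≤ 3. For the lower bound, the 4 vertices {0, 1, 2, 4} are pairwise adjacent, and any tree decomposition puts a clique entirely inside one bag — forcing width ≥ 3. The upper and lower bounds meet at 3, so that is the treewidth.

Treewidth 3.
One optimal decomposition is:
Bags: B1 = {0, 2, 3, 4}  B2 = {0, 1, 2, 4}
Tree: B1–B2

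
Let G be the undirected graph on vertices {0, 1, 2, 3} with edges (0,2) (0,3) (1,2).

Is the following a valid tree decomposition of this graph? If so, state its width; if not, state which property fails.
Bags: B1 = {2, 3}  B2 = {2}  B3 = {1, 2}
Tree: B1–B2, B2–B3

No — vertex 0 appears in no bag.

A tree decomposition must satisfy three properties: every vertex lies in some bag; for every edge, both endpoints lie together in some bag; and for every vertex, the bags containing it form a connected subtree. Here vertex 0 appears in no bag, so the decomposition is invalid.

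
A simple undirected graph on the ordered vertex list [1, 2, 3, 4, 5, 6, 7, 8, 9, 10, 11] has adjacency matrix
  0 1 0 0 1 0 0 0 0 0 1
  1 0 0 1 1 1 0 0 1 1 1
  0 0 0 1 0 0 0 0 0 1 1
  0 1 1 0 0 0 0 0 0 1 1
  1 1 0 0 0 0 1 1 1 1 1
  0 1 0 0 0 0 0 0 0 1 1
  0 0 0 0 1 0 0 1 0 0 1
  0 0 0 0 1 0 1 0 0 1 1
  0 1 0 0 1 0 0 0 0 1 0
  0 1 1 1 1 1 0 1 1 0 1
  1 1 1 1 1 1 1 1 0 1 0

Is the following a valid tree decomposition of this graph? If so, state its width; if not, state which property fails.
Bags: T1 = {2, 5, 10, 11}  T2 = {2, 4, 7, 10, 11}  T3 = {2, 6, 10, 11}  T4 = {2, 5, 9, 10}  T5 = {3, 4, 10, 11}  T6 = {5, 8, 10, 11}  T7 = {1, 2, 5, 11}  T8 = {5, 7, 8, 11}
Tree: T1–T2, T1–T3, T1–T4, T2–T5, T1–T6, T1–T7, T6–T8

No — bags containing vertex 7 are not connected in the tree.

A tree decomposition must satisfy three properties: every vertex lies in some bag; for every edge, both endpoints lie together in some bag; and for every vertex, the bags containing it form a connected subtree. Here bags containing vertex 7 are not connected in the tree, so the decomposition is invalid.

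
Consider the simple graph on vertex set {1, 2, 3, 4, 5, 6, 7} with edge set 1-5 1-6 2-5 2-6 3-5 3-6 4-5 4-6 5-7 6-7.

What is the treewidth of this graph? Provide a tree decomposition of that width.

Treewidth 2.
Bags: B1 = {2, 5, 6}  B2 = {1, 5, 6}  B3 = {3, 5, 6}  B4 = {4, 5, 6}  B5 = {5, 6, 7}
Tree: B1–B2, B2–B3, B3–B4, B4–B5

Each bag holds 3 vertices, so the decomposition has width 2, which upper-bounds the treewidth. For the lower bound, G contains the cycle 6–2–5–1–6, so G is not a forest; only forests have treewidth ≤ 1, hence tw(G) ≥ 2. The upper and lower bounds meet at 2, so that is the treewidth.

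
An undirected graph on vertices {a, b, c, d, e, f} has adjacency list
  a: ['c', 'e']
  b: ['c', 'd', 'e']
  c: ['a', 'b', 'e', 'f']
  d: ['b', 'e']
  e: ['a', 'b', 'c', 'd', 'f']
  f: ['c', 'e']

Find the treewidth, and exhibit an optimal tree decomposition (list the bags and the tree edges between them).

Treewidth 2.
One such decomposition:
Bags: B1 = {b, d, e}  B2 = {b, c, e}  B3 = {c, e, f}  B4 = {a, c, e}
Tree: B1–B2, B2–B3, B2–B4

Each bag holds 3 vertices, so the decomposition has width 2, which upper-bounds the treewidth. Conversely, {b, d, e} is a clique of size 3, and the vertices of any clique must share a bag in every tree decomposition; so some bag has ≥ 3 vertices and tw(G) ≥ 2. The upper and lower bounds meet at 2, so that is the treewidth.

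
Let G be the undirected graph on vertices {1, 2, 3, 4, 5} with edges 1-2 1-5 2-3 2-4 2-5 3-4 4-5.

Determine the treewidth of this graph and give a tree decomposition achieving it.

The largest bag has 3 vertices, giving width 2; this decomposition certifies tw(G) ≤ 2. On the other hand G contains the 3-clique {1, 2, 5}. A clique must lie in a single bag of any decomposition, so no decomposition can have width below 2. Combining the bounds, tw(G) = 2.

Treewidth 2.
Bags: B1 = {2, 3, 4}  B2 = {2, 4, 5}  B3 = {1, 2, 5}
Tree: B1–B2, B2–B3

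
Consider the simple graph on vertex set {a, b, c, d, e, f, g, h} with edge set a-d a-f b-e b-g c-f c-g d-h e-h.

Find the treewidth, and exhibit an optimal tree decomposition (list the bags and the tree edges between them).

Treewidth 2.
Bags: B1 = {c, f, g}  B2 = {a, f, g}  B3 = {a, d, g}  B4 = {d, g, h}  B5 = {e, g, h}  B6 = {b, e, g}
Tree: B1–B2, B2–B3, B3–B4, B4–B5, B5–B6

Each bag holds 3 vertices, so the decomposition has width 2, which upper-bounds the treewidth. Since g–c–f–a–d–h–e–b–g is a cycle in G, G is not acyclic. Forests are exactly the graphs of treewidth ≤ 1, so tw(G) ≥ 2. Hence tw(G) = 2 exactly.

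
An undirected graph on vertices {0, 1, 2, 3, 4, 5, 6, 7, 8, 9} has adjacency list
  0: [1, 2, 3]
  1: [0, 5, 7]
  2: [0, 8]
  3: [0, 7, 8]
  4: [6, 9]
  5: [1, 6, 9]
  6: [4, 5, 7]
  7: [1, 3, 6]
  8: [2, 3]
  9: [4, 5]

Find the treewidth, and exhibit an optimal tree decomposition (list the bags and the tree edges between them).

Treewidth 2.
One optimal decomposition is:
Bags: B1 = {0, 2, 8}  B2 = {0, 3, 8}  B3 = {0, 1, 3}  B4 = {1, 3, 7}  B5 = {1, 5, 7}  B6 = {5, 6, 7}  B7 = {5, 6, 9}  B8 = {4, 6, 9}
Tree: B1–B2, B2–B3, B3–B4, B4–B5, B5–B6, B6–B7, B7–B8

Every bag has size at most 3, so the width is 3 − 1 = 2 and tw(G) ≤ 2. For the lower bound, G contains the cycle 2–8–3–0–2, so G is not a forest; only forests have treewidth ≤ 1, hence tw(G) ≥ 2. Therefore the treewidth is 2.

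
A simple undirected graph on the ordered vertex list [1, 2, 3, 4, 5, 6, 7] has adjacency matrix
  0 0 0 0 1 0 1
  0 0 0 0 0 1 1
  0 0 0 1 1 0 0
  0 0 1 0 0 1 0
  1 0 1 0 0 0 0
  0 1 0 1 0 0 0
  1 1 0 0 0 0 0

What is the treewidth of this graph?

A width-2 tree decomposition is:
Bags: B1 = {1, 3, 5}  B2 = {1, 3, 7}  B3 = {2, 3, 7}  B4 = {2, 3, 6}  B5 = {3, 4, 6}
Tree: B1–B2, B2–B3, B3–B4, B4–B5
Each bag holds 3 vertices, so the decomposition has width 2, which upper-bounds the treewidth. For the lower bound, G contains the cycle 3–5–1–7–2–6–4–3, so G is not a forest; only forests have treewidth ≤ 1, hence tw(G) ≥ 2. Therefore the treewidth is 2.

2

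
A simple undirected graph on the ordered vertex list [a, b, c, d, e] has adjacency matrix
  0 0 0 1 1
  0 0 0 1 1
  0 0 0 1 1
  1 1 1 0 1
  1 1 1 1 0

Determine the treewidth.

2

A width-2 tree decomposition is:
Bags: B1 = {a, d, e}  B2 = {c, d, e}  B3 = {b, d, e}
Tree: B1–B2, B1–B3
The largest bag has 3 vertices, giving width 2; this decomposition certifies tw(G) ≤ 2. On the other hand G contains the 3-clique {c, d, e}. A clique must lie in a single bag of any decomposition, so no decomposition can have width below 2. Combining the bounds, tw(G) = 2.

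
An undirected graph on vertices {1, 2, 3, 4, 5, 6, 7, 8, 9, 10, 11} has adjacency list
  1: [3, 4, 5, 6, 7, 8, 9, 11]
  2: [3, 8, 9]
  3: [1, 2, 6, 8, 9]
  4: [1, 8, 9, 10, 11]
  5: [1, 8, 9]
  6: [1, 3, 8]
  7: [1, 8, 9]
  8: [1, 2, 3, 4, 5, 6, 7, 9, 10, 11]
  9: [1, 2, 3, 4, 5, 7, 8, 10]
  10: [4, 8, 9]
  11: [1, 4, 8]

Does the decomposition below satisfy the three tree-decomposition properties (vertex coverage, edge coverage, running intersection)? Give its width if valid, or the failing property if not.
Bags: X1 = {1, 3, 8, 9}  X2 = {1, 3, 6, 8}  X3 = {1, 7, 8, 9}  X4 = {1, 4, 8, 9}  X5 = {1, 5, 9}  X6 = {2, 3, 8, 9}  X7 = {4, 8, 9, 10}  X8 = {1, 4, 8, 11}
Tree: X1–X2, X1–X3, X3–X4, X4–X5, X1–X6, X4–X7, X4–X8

No — edge (8,5) lies in no bag.

A tree decomposition must satisfy three properties: every vertex lies in some bag; for every edge, both endpoints lie together in some bag; and for every vertex, the bags containing it form a connected subtree. Here edge (8,5) lies in no bag, so the decomposition is invalid.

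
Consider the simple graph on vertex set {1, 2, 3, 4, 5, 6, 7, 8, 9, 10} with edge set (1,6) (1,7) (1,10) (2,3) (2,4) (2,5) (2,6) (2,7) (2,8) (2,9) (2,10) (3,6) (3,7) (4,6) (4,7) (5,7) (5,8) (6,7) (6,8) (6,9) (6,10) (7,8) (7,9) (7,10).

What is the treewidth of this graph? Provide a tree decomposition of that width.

Each bag holds 4 vertices, so the decomposition has width 3, which upper-bounds the treewidth. Conversely, {1, 6, 7, 10} is a clique of size 4, and the vertices of any clique must share a bag in every tree decomposition; so some bag has ≥ 4 vertices and tw(G) ≥ 3. Combining the bounds, tw(G) = 3.

Treewidth 3.
One such decomposition:
Bags: B1 = {2, 6, 7, 10}  B2 = {2, 6, 7, 9}  B3 = {2, 6, 7, 8}  B4 = {2, 4, 6, 7}  B5 = {1, 6, 7, 10}  B6 = {2, 5, 7, 8}  B7 = {2, 3, 6, 7}
Tree: B1–B2, B1–B3, B1–B4, B1–B5, B3–B6, B3–B7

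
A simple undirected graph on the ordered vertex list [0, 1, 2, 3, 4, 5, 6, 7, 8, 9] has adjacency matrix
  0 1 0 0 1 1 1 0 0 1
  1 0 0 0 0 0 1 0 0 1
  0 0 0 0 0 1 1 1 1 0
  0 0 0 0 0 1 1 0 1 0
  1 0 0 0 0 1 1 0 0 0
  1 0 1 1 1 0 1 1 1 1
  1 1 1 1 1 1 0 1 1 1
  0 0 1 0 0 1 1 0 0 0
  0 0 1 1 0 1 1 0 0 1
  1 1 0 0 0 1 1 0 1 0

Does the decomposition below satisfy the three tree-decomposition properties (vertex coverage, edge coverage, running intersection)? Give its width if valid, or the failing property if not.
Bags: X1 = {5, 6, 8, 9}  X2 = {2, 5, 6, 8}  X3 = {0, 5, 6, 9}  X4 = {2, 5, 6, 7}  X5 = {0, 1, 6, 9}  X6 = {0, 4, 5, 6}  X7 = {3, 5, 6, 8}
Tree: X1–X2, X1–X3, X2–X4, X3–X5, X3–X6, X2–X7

Vertex coverage: the bags together contain {0, 1, 2, 3, 4, 5, 6, 7, 8, 9}, the full vertex set. Edge coverage: each edge of G has both endpoints in at least one bag. Running intersection: for every vertex, the bags containing it form a connected subtree. All three properties hold, so this is a valid tree decomposition of width max|bag| − 1 = 3, and hence tw(G) ≤ 3.

Yes; width 3.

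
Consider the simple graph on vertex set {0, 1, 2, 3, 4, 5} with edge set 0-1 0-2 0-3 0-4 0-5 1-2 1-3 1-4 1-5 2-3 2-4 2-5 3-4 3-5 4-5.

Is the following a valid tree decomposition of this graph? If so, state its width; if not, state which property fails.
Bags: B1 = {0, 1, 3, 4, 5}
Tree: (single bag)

No — vertex 2 appears in no bag.

A tree decomposition must satisfy three properties: every vertex lies in some bag; for every edge, both endpoints lie together in some bag; and for every vertex, the bags containing it form a connected subtree. Here vertex 2 appears in no bag, so the decomposition is invalid.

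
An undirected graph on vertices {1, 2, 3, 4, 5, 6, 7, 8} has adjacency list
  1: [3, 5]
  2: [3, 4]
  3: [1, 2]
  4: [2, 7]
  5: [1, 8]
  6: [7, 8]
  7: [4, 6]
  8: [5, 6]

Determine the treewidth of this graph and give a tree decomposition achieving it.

Each bag holds 3 vertices, so the decomposition has width 2, which upper-bounds the treewidth. For the lower bound, G contains the cycle 5–1–3–2–4–7–6–8–5, so G is not a forest; only forests have treewidth ≤ 1, hence tw(G) ≥ 2. The upper and lower bounds meet at 2, so that is the treewidth.

Treewidth 2.
One optimal decomposition is:
Bags: B1 = {1, 3, 5}  B2 = {2, 3, 5}  B3 = {2, 4, 5}  B4 = {4, 5, 7}  B5 = {5, 6, 7}  B6 = {5, 6, 8}
Tree: B1–B2, B2–B3, B3–B4, B4–B5, B5–B6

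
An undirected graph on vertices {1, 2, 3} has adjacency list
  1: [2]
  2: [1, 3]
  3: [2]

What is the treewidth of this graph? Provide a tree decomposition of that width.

Treewidth 1.
Bags: B1 = {2, 3}  B2 = {1, 2}
Tree: B1–B2

Each bag holds 2 vertices, so the decomposition has width 1, which upper-bounds the treewidth. G has an edge, so its treewidth is at least 1. Hence tw(G) = 1 exactly.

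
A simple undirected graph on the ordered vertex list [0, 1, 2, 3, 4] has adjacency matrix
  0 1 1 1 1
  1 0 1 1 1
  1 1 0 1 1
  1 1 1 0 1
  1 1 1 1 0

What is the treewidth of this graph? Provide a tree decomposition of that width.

A single bag containing all 5 vertices is trivially a valid decomposition of width 4. Conversely, {0, 1, 2, 3, 4} is a clique of size 5, and the vertices of any clique must share a bag in every tree decomposition; so some bag has ≥ 5 vertices and tw(G) ≥ 4. Hence tw(G) = 4 exactly.

Treewidth 4.
One optimal decomposition is:
Bags: B1 = {0, 1, 2, 3, 4}
Tree: (single bag)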